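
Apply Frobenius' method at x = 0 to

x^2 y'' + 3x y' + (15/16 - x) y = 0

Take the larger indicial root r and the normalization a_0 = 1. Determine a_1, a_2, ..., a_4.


Write in Frobenius form y'' + (p(x)/x) y' + (q(x)/x^2) y = 0:
  p(x) = 3,  q(x) = 15/16 - x.
Indicial equation: r(r-1) + (3) r + (15/16) = 0 -> roots r_1 = -3/4, r_2 = -5/4.
Take r = r_1 = -3/4. Let y(x) = x^r sum_{n>=0} a_n x^n with a_0 = 1.
Substitute y = x^r sum a_n x^n and match x^{r+n}. The recurrence is
  D(n) a_n - 1 a_{n-1} = 0,  where D(n) = (r+n)(r+n-1) + (3)(r+n) + (15/16).
  a_n = 1 / D(n) * a_{n-1}.
Since the indicial polynomial factors as (r - r_1)(r - r_2), D(n) = (r_1 + n - r_1)(r_1 + n - r_2) = n(n + 1/2).
Evaluating step by step (a_0 = 1):
  n = 1: D(1) = 1(1 + 1/2) = 3/2; numerator = 1(1) = 1; a_1 = (1)/(3/2) = 2/3
  n = 2: D(2) = 2(2 + 1/2) = 5; numerator = 1(2/3) = 2/3; a_2 = (2/3)/(5) = 2/15
  n = 3: D(3) = 3(3 + 1/2) = 21/2; numerator = 1(2/15) = 2/15; a_3 = (2/15)/(21/2) = 4/315
  n = 4: D(4) = 4(4 + 1/2) = 18; numerator = 1(4/315) = 4/315; a_4 = (4/315)/(18) = 2/2835

r = -3/4; a_0 = 1; a_1 = 2/3; a_2 = 2/15; a_3 = 4/315; a_4 = 2/2835


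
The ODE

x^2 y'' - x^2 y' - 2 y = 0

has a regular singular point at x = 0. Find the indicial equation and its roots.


Divide by x^2 to reach normal form y'' + P_1(x) y' + P_2(x) y = 0 with P_1(x) = -1 and P_2(x) = -2/x^2.
x = 0 is a singular point because the y-coefficient -2/x^2 has a pole at x = 0.
It is a regular singular point because x P_1(x) = p(x) = -x and x^2 P_2(x) = q(x) = -2 are polynomials, hence analytic at x = 0.
p(0) = 0,  q(0) = -2.
Indicial equation: r(r-1) + p(0) r + q(0) = 0, i.e. r^2 + (p(0) - 1) r + q(0) = 0, i.e. r^2 - 1 r - 2 = 0.
Discriminant: (-1)^2 - 4(-2) = 9, so r = (1 ± 3)/2.
Solving: r_1 = 2, r_2 = -1.

indicial: r^2 - 1 r - 2 = 0; roots r_1 = 2, r_2 = -1


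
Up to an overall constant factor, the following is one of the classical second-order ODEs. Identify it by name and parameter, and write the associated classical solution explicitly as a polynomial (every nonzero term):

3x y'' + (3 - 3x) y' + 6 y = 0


All three coefficients share the factor 3; dividing through by 3 gives  x y'' + (1 - x) y' + 2 y = 0.
This matches the Laguerre equation x y'' + (1 - x) y' + n y = 0 with n = 2; the polynomial solution is L_2(x).
With y = sum_k a_k x^k, matching x^k gives (k+1)k a_{k+1} + (k+1) a_{k+1} - k a_k + n a_k = 0, i.e. (k+1)^2 a_{k+1} = (k - n) a_k = (k - 2) a_k. The right side vanishes at k = 2, so the series terminates at degree 2.
Standard normalization L_n(0) = 1 gives a_0 = 1. Work upward with a_{k+1} = (k - 2) a_k / (k+1)^2:
  a_1 = (0 - 2)(1) / 1^2 = -2/1 = -2
  a_2 = (1 - 2)(-2) / 2^2 = 2/4 = 1/2
Hence L_2(x) = x^2/2 - 2 x + 1.

L_2(x); series = x^2/2 - 2 x + 1


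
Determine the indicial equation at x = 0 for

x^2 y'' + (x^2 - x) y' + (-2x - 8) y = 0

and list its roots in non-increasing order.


Divide by x^2 to reach normal form y'' + P_1(x) y' + P_2(x) y = 0 with P_1(x) = 1 - 1/x and P_2(x) = -2/x - 8/x^2.
x = 0 is a singular point because the y'-coefficient 1 - 1/x has a pole at x = 0 and the y-coefficient -2/x - 8/x^2 has a pole at x = 0.
It is a regular singular point because x P_1(x) = p(x) = x - 1 and x^2 P_2(x) = q(x) = -2x - 8 are polynomials, hence analytic at x = 0.
p(0) = -1,  q(0) = -8.
Indicial equation: r(r-1) + p(0) r + q(0) = 0, i.e. r^2 + (p(0) - 1) r + q(0) = 0, i.e. r^2 - 2 r - 8 = 0.
Discriminant: (-2)^2 - 4(-8) = 36, so r = (2 ± 6)/2.
Solving: r_1 = 4, r_2 = -2.

indicial: r^2 - 2 r - 8 = 0; roots r_1 = 4, r_2 = -2


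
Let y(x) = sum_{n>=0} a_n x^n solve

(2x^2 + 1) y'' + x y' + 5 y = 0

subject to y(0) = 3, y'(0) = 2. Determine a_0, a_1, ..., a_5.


Ansatz: y(x) = sum_{n>=0} a_n x^n, so y'(x) = sum_{n>=1} n a_n x^(n-1) and y''(x) = sum_{n>=2} n(n-1) a_n x^(n-2).
Substitute into P(x) y'' + Q(x) y' + R(x) y = 0 with P(x) = 2x^2 + 1, Q(x) = x, R(x) = 5, and match powers of x.
Initial conditions: a_0 = 3, a_1 = 2.
Setting the coefficient of each power of x to zero and solving order by order (substituting the coefficients already found):
  x^0: 2 a_2 + 5 a_0 = 0  ->  2 a_2 = -5 a_0 = -15  ->  a_2 = -15/2
  x^1: 6 a_3 + 6 a_1 = 0  ->  6 a_3 = -6 a_1 = -12  ->  a_3 = -2
  x^2: 12 a_4 + 11 a_2 = 0  ->  12 a_4 = -11 a_2 = 165/2  ->  a_4 = 55/8
  x^3: 20 a_5 + 20 a_3 = 0  ->  20 a_5 = -20 a_3 = 40  ->  a_5 = 2
Truncated series: y(x) = 3 + 2 x - (15/2) x^2 - 2 x^3 + (55/8) x^4 + 2 x^5 + O(x^6).

a_0 = 3; a_1 = 2; a_2 = -15/2; a_3 = -2; a_4 = 55/8; a_5 = 2


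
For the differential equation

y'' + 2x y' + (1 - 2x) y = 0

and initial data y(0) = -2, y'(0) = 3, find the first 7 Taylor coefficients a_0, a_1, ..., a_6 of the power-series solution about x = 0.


Ansatz: y(x) = sum_{n>=0} a_n x^n, so y'(x) = sum_{n>=1} n a_n x^(n-1) and y''(x) = sum_{n>=2} n(n-1) a_n x^(n-2).
Substitute into P(x) y'' + Q(x) y' + R(x) y = 0 with P(x) = 1, Q(x) = 2x, R(x) = 1 - 2x, and match powers of x.
Initial conditions: a_0 = -2, a_1 = 3.
Setting the coefficient of each power of x to zero and solving order by order (substituting the coefficients already found):
  x^0: 2 a_2 + a_0 = 0  ->  2 a_2 = -a_0 = 2  ->  a_2 = 1
  x^1: 6 a_3 + 3 a_1 - 2 a_0 = 0  ->  6 a_3 = -3 a_1 + 2 a_0 = -13  ->  a_3 = -13/6
  x^2: 12 a_4 + 5 a_2 - 2 a_1 = 0  ->  12 a_4 = -5 a_2 + 2 a_1 = 1  ->  a_4 = 1/12
  x^3: 20 a_5 + 7 a_3 - 2 a_2 = 0  ->  20 a_5 = -7 a_3 + 2 a_2 = 103/6  ->  a_5 = 103/120
  x^4: 30 a_6 + 9 a_4 - 2 a_3 = 0  ->  30 a_6 = -9 a_4 + 2 a_3 = -61/12  ->  a_6 = -61/360
Truncated series: y(x) = -2 + 3 x + x^2 - (13/6) x^3 + (1/12) x^4 + (103/120) x^5 - (61/360) x^6 + O(x^7).

a_0 = -2; a_1 = 3; a_2 = 1; a_3 = -13/6; a_4 = 1/12; a_5 = 103/120; a_6 = -61/360


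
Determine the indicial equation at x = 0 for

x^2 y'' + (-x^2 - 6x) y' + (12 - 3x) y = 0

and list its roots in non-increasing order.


Divide by x^2 to reach normal form y'' + P_1(x) y' + P_2(x) y = 0 with P_1(x) = -1 - 6/x and P_2(x) = -3/x + 12/x^2.
x = 0 is a singular point because the y'-coefficient -1 - 6/x has a pole at x = 0 and the y-coefficient -3/x + 12/x^2 has a pole at x = 0.
It is a regular singular point because x P_1(x) = p(x) = -x - 6 and x^2 P_2(x) = q(x) = 12 - 3x are polynomials, hence analytic at x = 0.
p(0) = -6,  q(0) = 12.
Indicial equation: r(r-1) + p(0) r + q(0) = 0, i.e. r^2 + (p(0) - 1) r + q(0) = 0, i.e. r^2 - 7 r + 12 = 0.
Discriminant: (-7)^2 - 4(12) = 1, so r = (7 ± 1)/2.
Solving: r_1 = 4, r_2 = 3.

indicial: r^2 - 7 r + 12 = 0; roots r_1 = 4, r_2 = 3


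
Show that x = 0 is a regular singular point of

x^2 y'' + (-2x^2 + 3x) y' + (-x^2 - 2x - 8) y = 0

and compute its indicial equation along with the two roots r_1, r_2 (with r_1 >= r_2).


Divide by x^2 to reach normal form y'' + P_1(x) y' + P_2(x) y = 0 with P_1(x) = -2 + 3/x and P_2(x) = -1 - 2/x - 8/x^2.
x = 0 is a singular point because the y'-coefficient -2 + 3/x has a pole at x = 0 and the y-coefficient -1 - 2/x - 8/x^2 has a pole at x = 0.
It is a regular singular point because x P_1(x) = p(x) = 3 - 2x and x^2 P_2(x) = q(x) = -x^2 - 2x - 8 are polynomials, hence analytic at x = 0.
p(0) = 3,  q(0) = -8.
Indicial equation: r(r-1) + p(0) r + q(0) = 0, i.e. r^2 + (p(0) - 1) r + q(0) = 0, i.e. r^2 + 2 r - 8 = 0.
Discriminant: (2)^2 - 4(-8) = 36, so r = (-2 ± 6)/2.
Solving: r_1 = 2, r_2 = -4.

indicial: r^2 + 2 r - 8 = 0; roots r_1 = 2, r_2 = -4


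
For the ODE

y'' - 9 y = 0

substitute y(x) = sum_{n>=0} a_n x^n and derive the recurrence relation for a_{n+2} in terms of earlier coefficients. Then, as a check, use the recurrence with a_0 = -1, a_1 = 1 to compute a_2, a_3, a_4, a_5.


Substitute y = sum_n a_n x^n into y'' + (const) y = 0.
y''(x) = sum_{n>=0} (n+2)(n+1) a_{n+2} x^n.
The ODE becomes sum_n [(n+2)(n+1) a_{n+2} - 9 a_n] x^n = 0.
Setting each coefficient to zero gives the recurrence:
  (n+2)(n+1) a_{n+2} - 9 a_n = 0,
  a_{n+2} = 9 / ((n+1)(n+2)) a_n.

Check with a_0 = -1, a_1 = 1 (apply the recurrence for n = 0, 1, 2, 3): a_0 = -1, a_1 = 1, a_2 = -9/2, a_3 = 3/2, a_4 = -27/8, a_5 = 27/40.

a_{n+2} = 9/((n+1)(n+2)) * a_n; check: a_0 = -1, a_1 = 1, a_2 = -9/2, a_3 = 3/2, a_4 = -27/8, a_5 = 27/40


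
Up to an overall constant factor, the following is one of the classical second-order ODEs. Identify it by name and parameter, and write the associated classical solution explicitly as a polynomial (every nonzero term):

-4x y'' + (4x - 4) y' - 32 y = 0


All three coefficients share the factor -4; dividing through by -4 gives  x y'' + (1 - x) y' + 8 y = 0.
This matches the Laguerre equation x y'' + (1 - x) y' + n y = 0 with n = 8; the polynomial solution is L_8(x).
With y = sum_k a_k x^k, matching x^k gives (k+1)k a_{k+1} + (k+1) a_{k+1} - k a_k + n a_k = 0, i.e. (k+1)^2 a_{k+1} = (k - n) a_k = (k - 8) a_k. The right side vanishes at k = 8, so the series terminates at degree 8.
Standard normalization L_n(0) = 1 gives a_0 = 1. Work upward with a_{k+1} = (k - 8) a_k / (k+1)^2:
  a_1 = (0 - 8)(1) / 1^2 = -8/1 = -8
  a_2 = (1 - 8)(-8) / 2^2 = 56/4 = 14
  a_3 = (2 - 8)(14) / 3^2 = -84/9 = -28/3
  a_4 = (3 - 8)(-28/3) / 4^2 = (140/3)/16 = 35/12
  a_5 = (4 - 8)(35/12) / 5^2 = (-35/3)/25 = -7/15
  a_6 = (5 - 8)(-7/15) / 6^2 = (7/5)/36 = 7/180
  a_7 = (6 - 8)(7/180) / 7^2 = (-7/90)/49 = -1/630
  a_8 = (7 - 8)(-1/630) / 8^2 = (1/630)/64 = 1/40320
Hence L_8(x) = x^8/40320 - x^7/630 + 7 x^6/180 - 7 x^5/15 + 35 x^4/12 - 28 x^3/3 + 14 x^2 - 8 x + 1.

L_8(x); series = x^8/40320 - x^7/630 + 7 x^6/180 - 7 x^5/15 + 35 x^4/12 - 28 x^3/3 + 14 x^2 - 8 x + 1


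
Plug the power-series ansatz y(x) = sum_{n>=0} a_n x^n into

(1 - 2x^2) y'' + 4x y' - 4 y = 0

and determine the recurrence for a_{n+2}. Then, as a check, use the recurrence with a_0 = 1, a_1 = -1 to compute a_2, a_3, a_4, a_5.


Substitute y = sum_n a_n x^n.
(1 - 2 x^2) y'' contributes (n+2)(n+1) a_{n+2} - 2 n(n-1) a_n at x^n.
4 x y'(x) contributes 4 n a_n at x^n.
-4 y(x) contributes -4 a_n at x^n.
Matching x^n: (n+2)(n+1) a_{n+2} + (-2 n(n-1) + 4 n - 4) a_n = 0.
Thus a_{n+2} = (2 n(n-1) - 4 n + 4) / ((n+1)(n+2)) * a_n.

Check with a_0 = 1, a_1 = -1 (apply the recurrence for n = 0, 1, 2, 3): a_0 = 1, a_1 = -1, a_2 = 2, a_3 = 0, a_4 = 0, a_5 = 0.

a_(n+2) = (2 n(n-1) - 4 n + 4) / ((n+1)(n+2)) * a_n; check: a_0 = 1, a_1 = -1, a_2 = 2, a_3 = 0, a_4 = 0, a_5 = 0


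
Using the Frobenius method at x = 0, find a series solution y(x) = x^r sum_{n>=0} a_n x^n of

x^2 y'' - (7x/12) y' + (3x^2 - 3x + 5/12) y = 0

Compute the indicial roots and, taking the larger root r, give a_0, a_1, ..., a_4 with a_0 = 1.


Write in Frobenius form y'' + (p(x)/x) y' + (q(x)/x^2) y = 0:
  p(x) = -7/12,  q(x) = 3x^2 - 3x + 5/12.
Indicial equation: r(r-1) + (-7/12) r + (5/12) = 0 -> roots r_1 = 5/4, r_2 = 1/3.
Take r = r_1 = 5/4. Let y(x) = x^r sum_{n>=0} a_n x^n with a_0 = 1.
Substitute y = x^r sum a_n x^n and match x^{r+n}. The recurrence is
  D(n) a_n - 3 a_{n-1} + 3 a_{n-2} = 0,  where D(n) = (r+n)(r+n-1) + (-7/12)(r+n) + (5/12).
  a_n = [3 a_{n-1} - 3 a_{n-2}] / D(n).
Since the indicial polynomial factors as (r - r_1)(r - r_2), D(n) = (r_1 + n - r_1)(r_1 + n - r_2) = n(n + 11/12).
Evaluating step by step (a_0 = 1):
  n = 1: D(1) = 1(1 + 11/12) = 23/12; numerator = 3(1) = 3; a_1 = (3)/(23/12) = 36/23
  n = 2: D(2) = 2(2 + 11/12) = 35/6; numerator = 3(36/23) - 3(1) = 39/23; a_2 = (39/23)/(35/6) = 234/805
  n = 3: D(3) = 3(3 + 11/12) = 47/4; numerator = 3(234/805) - 3(36/23) = -3078/805; a_3 = (-3078/805)/(47/4) = -12312/37835
  n = 4: D(4) = 4(4 + 11/12) = 59/3; numerator = 3(-12312/37835) - 3(234/805) = -1998/1081; a_4 = (-1998/1081)/(59/3) = -5994/63779

r = 5/4; a_0 = 1; a_1 = 36/23; a_2 = 234/805; a_3 = -12312/37835; a_4 = -5994/63779


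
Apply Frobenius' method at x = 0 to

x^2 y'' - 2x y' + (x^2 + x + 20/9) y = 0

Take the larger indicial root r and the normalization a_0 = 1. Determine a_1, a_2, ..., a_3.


Write in Frobenius form y'' + (p(x)/x) y' + (q(x)/x^2) y = 0:
  p(x) = -2,  q(x) = x^2 + x + 20/9.
Indicial equation: r(r-1) + (-2) r + (20/9) = 0 -> roots r_1 = 5/3, r_2 = 4/3.
Take r = r_1 = 5/3. Let y(x) = x^r sum_{n>=0} a_n x^n with a_0 = 1.
Substitute y = x^r sum a_n x^n and match x^{r+n}. The recurrence is
  D(n) a_n + 1 a_{n-1} + 1 a_{n-2} = 0,  where D(n) = (r+n)(r+n-1) + (-2)(r+n) + (20/9).
  a_n = [-1 a_{n-1} - 1 a_{n-2}] / D(n).
Since the indicial polynomial factors as (r - r_1)(r - r_2), D(n) = (r_1 + n - r_1)(r_1 + n - r_2) = n(n + 1/3).
Evaluating step by step (a_0 = 1):
  n = 1: D(1) = 1(1 + 1/3) = 4/3; numerator = -1(1) = -1; a_1 = (-1)/(4/3) = -3/4
  n = 2: D(2) = 2(2 + 1/3) = 14/3; numerator = -1(-3/4) - 1(1) = -1/4; a_2 = (-1/4)/(14/3) = -3/56
  n = 3: D(3) = 3(3 + 1/3) = 10; numerator = -1(-3/56) - 1(-3/4) = 45/56; a_3 = (45/56)/(10) = 9/112

r = 5/3; a_0 = 1; a_1 = -3/4; a_2 = -3/56; a_3 = 9/112


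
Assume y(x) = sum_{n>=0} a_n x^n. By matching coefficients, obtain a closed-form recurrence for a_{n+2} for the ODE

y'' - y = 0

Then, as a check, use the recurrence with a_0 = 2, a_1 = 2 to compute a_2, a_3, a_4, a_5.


Substitute y = sum_n a_n x^n into y'' + (const) y = 0.
y''(x) = sum_{n>=0} (n+2)(n+1) a_{n+2} x^n.
The ODE becomes sum_n [(n+2)(n+1) a_{n+2} - 1 a_n] x^n = 0.
Setting each coefficient to zero gives the recurrence:
  (n+2)(n+1) a_{n+2} - 1 a_n = 0,
  a_{n+2} = 1 / ((n+1)(n+2)) a_n.

Check with a_0 = 2, a_1 = 2 (apply the recurrence for n = 0, 1, 2, 3): a_0 = 2, a_1 = 2, a_2 = 1, a_3 = 1/3, a_4 = 1/12, a_5 = 1/60.

a_{n+2} = 1/((n+1)(n+2)) * a_n; check: a_0 = 2, a_1 = 2, a_2 = 1, a_3 = 1/3, a_4 = 1/12, a_5 = 1/60


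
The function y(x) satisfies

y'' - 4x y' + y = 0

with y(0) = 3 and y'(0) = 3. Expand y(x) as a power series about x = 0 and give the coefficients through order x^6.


Ansatz: y(x) = sum_{n>=0} a_n x^n, so y'(x) = sum_{n>=1} n a_n x^(n-1) and y''(x) = sum_{n>=2} n(n-1) a_n x^(n-2).
Substitute into P(x) y'' + Q(x) y' + R(x) y = 0 with P(x) = 1, Q(x) = -4x, R(x) = 1, and match powers of x.
Initial conditions: a_0 = 3, a_1 = 3.
Setting the coefficient of each power of x to zero and solving order by order (substituting the coefficients already found):
  x^0: 2 a_2 + a_0 = 0  ->  2 a_2 = -a_0 = -3  ->  a_2 = -3/2
  x^1: 6 a_3 - 3 a_1 = 0  ->  6 a_3 = 3 a_1 = 9  ->  a_3 = 3/2
  x^2: 12 a_4 - 7 a_2 = 0  ->  12 a_4 = 7 a_2 = -21/2  ->  a_4 = -7/8
  x^3: 20 a_5 - 11 a_3 = 0  ->  20 a_5 = 11 a_3 = 33/2  ->  a_5 = 33/40
  x^4: 30 a_6 - 15 a_4 = 0  ->  30 a_6 = 15 a_4 = -105/8  ->  a_6 = -7/16
Truncated series: y(x) = 3 + 3 x - (3/2) x^2 + (3/2) x^3 - (7/8) x^4 + (33/40) x^5 - (7/16) x^6 + O(x^7).

a_0 = 3; a_1 = 3; a_2 = -3/2; a_3 = 3/2; a_4 = -7/8; a_5 = 33/40; a_6 = -7/16


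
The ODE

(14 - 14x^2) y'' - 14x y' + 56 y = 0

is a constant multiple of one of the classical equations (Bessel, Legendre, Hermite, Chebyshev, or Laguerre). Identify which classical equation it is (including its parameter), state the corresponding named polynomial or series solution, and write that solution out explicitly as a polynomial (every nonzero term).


All three coefficients share the factor 14; dividing through by 14 gives  (1 - x^2) y'' - x y' + 4 y = 0.
This matches the Chebyshev equation (1 - x^2) y'' - x y' + n^2 y = 0 (note the -x y' term, not -2x y') with n^2 = 4, so n = 2; the polynomial solution is T_2(x).
With y = sum_k a_k x^k, matching x^k gives (k+2)(k+1) a_{k+2} = (k^2 - n^2) a_k = (k - 2)(k + 2) a_k. The right side vanishes at k = 2, so the series with the parity of 2 terminates at degree 2.
Standard normalization: leading coefficient of T_n is 2^(n-1), so a_2 = 2^1 = 2. Work downward with a_k = (k+1)(k+2) a_{k+2} / ((k - 2)(k + 2)):
  a_0 = (1)(2)(2) / ((0 - 2)(0 + 2)) = 4/(-4) = -1
Hence T_2(x) = 2 x^2 - 1.

T_2(x); series = 2 x^2 - 1


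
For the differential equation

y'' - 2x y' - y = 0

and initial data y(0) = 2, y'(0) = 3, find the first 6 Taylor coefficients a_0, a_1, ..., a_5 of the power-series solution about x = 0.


Ansatz: y(x) = sum_{n>=0} a_n x^n, so y'(x) = sum_{n>=1} n a_n x^(n-1) and y''(x) = sum_{n>=2} n(n-1) a_n x^(n-2).
Substitute into P(x) y'' + Q(x) y' + R(x) y = 0 with P(x) = 1, Q(x) = -2x, R(x) = -1, and match powers of x.
Initial conditions: a_0 = 2, a_1 = 3.
Setting the coefficient of each power of x to zero and solving order by order (substituting the coefficients already found):
  x^0: 2 a_2 - a_0 = 0  ->  2 a_2 = a_0 = 2  ->  a_2 = 1
  x^1: 6 a_3 - 3 a_1 = 0  ->  6 a_3 = 3 a_1 = 9  ->  a_3 = 3/2
  x^2: 12 a_4 - 5 a_2 = 0  ->  12 a_4 = 5 a_2 = 5  ->  a_4 = 5/12
  x^3: 20 a_5 - 7 a_3 = 0  ->  20 a_5 = 7 a_3 = 21/2  ->  a_5 = 21/40
Truncated series: y(x) = 2 + 3 x + x^2 + (3/2) x^3 + (5/12) x^4 + (21/40) x^5 + O(x^6).

a_0 = 2; a_1 = 3; a_2 = 1; a_3 = 3/2; a_4 = 5/12; a_5 = 21/40


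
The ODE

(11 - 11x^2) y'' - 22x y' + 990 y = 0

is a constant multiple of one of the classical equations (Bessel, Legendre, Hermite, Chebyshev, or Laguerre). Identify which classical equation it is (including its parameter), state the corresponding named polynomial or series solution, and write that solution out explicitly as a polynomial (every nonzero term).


All three coefficients share the factor 11; dividing through by 11 gives  (1 - x^2) y'' - 2x y' + 90 y = 0.
This matches the Legendre equation (1 - x^2) y'' - 2x y' + n(n+1) y = 0 (note the -2x y' term) with n(n+1) = 90, so n = 9; the polynomial solution is P_9(x).
With y = sum_k a_k x^k, matching x^k gives (k+2)(k+1) a_{k+2} = [k(k+1) - n(n+1)] a_k = (k - 9)(k + 10) a_k. The right side vanishes at k = 9, so the series with the parity of 9 terminates at degree 9.
Standard normalization (P_n(1) = 1): leading coefficient (2n)!/(2^n (n!)^2) = 6402373705728000/(512*131681894400) = 12155/128, so a_9 = 12155/128. Work downward with a_k = (k+1)(k+2) a_{k+2} / ((k - 9)(k + 10)):
  a_7 = (8)(9)(12155/128) / ((7 - 9)(7 + 10)) = (109395/16)/(-34) = -6435/32
  a_5 = (6)(7)(-6435/32) / ((5 - 9)(5 + 10)) = (-135135/16)/(-60) = 9009/64
  a_3 = (4)(5)(9009/64) / ((3 - 9)(3 + 10)) = (45045/16)/(-78) = -1155/32
  a_1 = (2)(3)(-1155/32) / ((1 - 9)(1 + 10)) = (-3465/16)/(-88) = 315/128
Hence P_9(x) = 12155 x^9/128 - 6435 x^7/32 + 9009 x^5/64 - 1155 x^3/32 + 315 x/128.

P_9(x); series = 12155 x^9/128 - 6435 x^7/32 + 9009 x^5/64 - 1155 x^3/32 + 315 x/128


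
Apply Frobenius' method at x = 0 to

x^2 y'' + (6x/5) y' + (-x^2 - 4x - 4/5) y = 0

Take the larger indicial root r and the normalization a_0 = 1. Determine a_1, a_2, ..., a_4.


Write in Frobenius form y'' + (p(x)/x) y' + (q(x)/x^2) y = 0:
  p(x) = 6/5,  q(x) = -x^2 - 4x - 4/5.
Indicial equation: r(r-1) + (6/5) r + (-4/5) = 0 -> roots r_1 = 4/5, r_2 = -1.
Take r = r_1 = 4/5. Let y(x) = x^r sum_{n>=0} a_n x^n with a_0 = 1.
Substitute y = x^r sum a_n x^n and match x^{r+n}. The recurrence is
  D(n) a_n - 4 a_{n-1} - 1 a_{n-2} = 0,  where D(n) = (r+n)(r+n-1) + (6/5)(r+n) + (-4/5).
  a_n = [4 a_{n-1} + 1 a_{n-2}] / D(n).
Since the indicial polynomial factors as (r - r_1)(r - r_2), D(n) = (r_1 + n - r_1)(r_1 + n - r_2) = n(n + 9/5).
Evaluating step by step (a_0 = 1):
  n = 1: D(1) = 1(1 + 9/5) = 14/5; numerator = 4(1) = 4; a_1 = (4)/(14/5) = 10/7
  n = 2: D(2) = 2(2 + 9/5) = 38/5; numerator = 4(10/7) + 1(1) = 47/7; a_2 = (47/7)/(38/5) = 235/266
  n = 3: D(3) = 3(3 + 9/5) = 72/5; numerator = 4(235/266) + 1(10/7) = 660/133; a_3 = (660/133)/(72/5) = 275/798
  n = 4: D(4) = 4(4 + 9/5) = 116/5; numerator = 4(275/798) + 1(235/266) = 95/42; a_4 = (95/42)/(116/5) = 475/4872

r = 4/5; a_0 = 1; a_1 = 10/7; a_2 = 235/266; a_3 = 275/798; a_4 = 475/4872


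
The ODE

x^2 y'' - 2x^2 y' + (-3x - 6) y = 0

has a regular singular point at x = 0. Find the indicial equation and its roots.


Divide by x^2 to reach normal form y'' + P_1(x) y' + P_2(x) y = 0 with P_1(x) = -2 and P_2(x) = -3/x - 6/x^2.
x = 0 is a singular point because the y-coefficient -3/x - 6/x^2 has a pole at x = 0.
It is a regular singular point because x P_1(x) = p(x) = -2x and x^2 P_2(x) = q(x) = -3x - 6 are polynomials, hence analytic at x = 0.
p(0) = 0,  q(0) = -6.
Indicial equation: r(r-1) + p(0) r + q(0) = 0, i.e. r^2 + (p(0) - 1) r + q(0) = 0, i.e. r^2 - 1 r - 6 = 0.
Discriminant: (-1)^2 - 4(-6) = 25, so r = (1 ± 5)/2.
Solving: r_1 = 3, r_2 = -2.

indicial: r^2 - 1 r - 6 = 0; roots r_1 = 3, r_2 = -2


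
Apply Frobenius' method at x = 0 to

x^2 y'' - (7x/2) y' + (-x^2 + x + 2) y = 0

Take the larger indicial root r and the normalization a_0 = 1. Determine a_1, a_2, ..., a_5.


Write in Frobenius form y'' + (p(x)/x) y' + (q(x)/x^2) y = 0:
  p(x) = -7/2,  q(x) = -x^2 + x + 2.
Indicial equation: r(r-1) + (-7/2) r + (2) = 0 -> roots r_1 = 4, r_2 = 1/2.
Take r = r_1 = 4. Let y(x) = x^r sum_{n>=0} a_n x^n with a_0 = 1.
Substitute y = x^r sum a_n x^n and match x^{r+n}. The recurrence is
  D(n) a_n + 1 a_{n-1} - 1 a_{n-2} = 0,  where D(n) = (r+n)(r+n-1) + (-7/2)(r+n) + (2).
  a_n = [-1 a_{n-1} + 1 a_{n-2}] / D(n).
Since the indicial polynomial factors as (r - r_1)(r - r_2), D(n) = (r_1 + n - r_1)(r_1 + n - r_2) = n(n + 7/2).
Evaluating step by step (a_0 = 1):
  n = 1: D(1) = 1(1 + 7/2) = 9/2; numerator = -1(1) = -1; a_1 = (-1)/(9/2) = -2/9
  n = 2: D(2) = 2(2 + 7/2) = 11; numerator = -1(-2/9) + 1(1) = 11/9; a_2 = (11/9)/(11) = 1/9
  n = 3: D(3) = 3(3 + 7/2) = 39/2; numerator = -1(1/9) + 1(-2/9) = -1/3; a_3 = (-1/3)/(39/2) = -2/117
  n = 4: D(4) = 4(4 + 7/2) = 30; numerator = -1(-2/117) + 1(1/9) = 5/39; a_4 = (5/39)/(30) = 1/234
  n = 5: D(5) = 5(5 + 7/2) = 85/2; numerator = -1(1/234) + 1(-2/117) = -5/234; a_5 = (-5/234)/(85/2) = -1/1989

r = 4; a_0 = 1; a_1 = -2/9; a_2 = 1/9; a_3 = -2/117; a_4 = 1/234; a_5 = -1/1989


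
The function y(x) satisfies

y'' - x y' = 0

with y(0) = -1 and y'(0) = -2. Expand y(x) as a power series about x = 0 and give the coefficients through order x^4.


Ansatz: y(x) = sum_{n>=0} a_n x^n, so y'(x) = sum_{n>=1} n a_n x^(n-1) and y''(x) = sum_{n>=2} n(n-1) a_n x^(n-2).
Substitute into P(x) y'' + Q(x) y' + R(x) y = 0 with P(x) = 1, Q(x) = -x, R(x) = 0, and match powers of x.
Initial conditions: a_0 = -1, a_1 = -2.
Setting the coefficient of each power of x to zero and solving order by order (substituting the coefficients already found):
  x^0: 2 a_2 = 0  ->  a_2 = 0
  x^1: 6 a_3 - a_1 = 0  ->  6 a_3 = a_1 = -2  ->  a_3 = -1/3
  x^2: 12 a_4 - 2 a_2 = 0  ->  12 a_4 = 2 a_2 = 0  ->  a_4 = 0
Truncated series: y(x) = -1 - 2 x - (1/3) x^3 + O(x^5).

a_0 = -1; a_1 = -2; a_2 = 0; a_3 = -1/3; a_4 = 0


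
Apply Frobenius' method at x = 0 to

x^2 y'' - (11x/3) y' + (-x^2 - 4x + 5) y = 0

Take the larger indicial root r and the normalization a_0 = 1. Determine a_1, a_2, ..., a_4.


Write in Frobenius form y'' + (p(x)/x) y' + (q(x)/x^2) y = 0:
  p(x) = -11/3,  q(x) = -x^2 - 4x + 5.
Indicial equation: r(r-1) + (-11/3) r + (5) = 0 -> roots r_1 = 3, r_2 = 5/3.
Take r = r_1 = 3. Let y(x) = x^r sum_{n>=0} a_n x^n with a_0 = 1.
Substitute y = x^r sum a_n x^n and match x^{r+n}. The recurrence is
  D(n) a_n - 4 a_{n-1} - 1 a_{n-2} = 0,  where D(n) = (r+n)(r+n-1) + (-11/3)(r+n) + (5).
  a_n = [4 a_{n-1} + 1 a_{n-2}] / D(n).
Since the indicial polynomial factors as (r - r_1)(r - r_2), D(n) = (r_1 + n - r_1)(r_1 + n - r_2) = n(n + 4/3).
Evaluating step by step (a_0 = 1):
  n = 1: D(1) = 1(1 + 4/3) = 7/3; numerator = 4(1) = 4; a_1 = (4)/(7/3) = 12/7
  n = 2: D(2) = 2(2 + 4/3) = 20/3; numerator = 4(12/7) + 1(1) = 55/7; a_2 = (55/7)/(20/3) = 33/28
  n = 3: D(3) = 3(3 + 4/3) = 13; numerator = 4(33/28) + 1(12/7) = 45/7; a_3 = (45/7)/(13) = 45/91
  n = 4: D(4) = 4(4 + 4/3) = 64/3; numerator = 4(45/91) + 1(33/28) = 1149/364; a_4 = (1149/364)/(64/3) = 3447/23296

r = 3; a_0 = 1; a_1 = 12/7; a_2 = 33/28; a_3 = 45/91; a_4 = 3447/23296


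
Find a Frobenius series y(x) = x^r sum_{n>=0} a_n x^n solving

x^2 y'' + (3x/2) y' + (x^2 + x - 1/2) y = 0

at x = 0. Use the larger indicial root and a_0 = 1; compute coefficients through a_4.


Write in Frobenius form y'' + (p(x)/x) y' + (q(x)/x^2) y = 0:
  p(x) = 3/2,  q(x) = x^2 + x - 1/2.
Indicial equation: r(r-1) + (3/2) r + (-1/2) = 0 -> roots r_1 = 1/2, r_2 = -1.
Take r = r_1 = 1/2. Let y(x) = x^r sum_{n>=0} a_n x^n with a_0 = 1.
Substitute y = x^r sum a_n x^n and match x^{r+n}. The recurrence is
  D(n) a_n + 1 a_{n-1} + 1 a_{n-2} = 0,  where D(n) = (r+n)(r+n-1) + (3/2)(r+n) + (-1/2).
  a_n = [-1 a_{n-1} - 1 a_{n-2}] / D(n).
Since the indicial polynomial factors as (r - r_1)(r - r_2), D(n) = (r_1 + n - r_1)(r_1 + n - r_2) = n(n + 3/2).
Evaluating step by step (a_0 = 1):
  n = 1: D(1) = 1(1 + 3/2) = 5/2; numerator = -1(1) = -1; a_1 = (-1)/(5/2) = -2/5
  n = 2: D(2) = 2(2 + 3/2) = 7; numerator = -1(-2/5) - 1(1) = -3/5; a_2 = (-3/5)/(7) = -3/35
  n = 3: D(3) = 3(3 + 3/2) = 27/2; numerator = -1(-3/35) - 1(-2/5) = 17/35; a_3 = (17/35)/(27/2) = 34/945
  n = 4: D(4) = 4(4 + 3/2) = 22; numerator = -1(34/945) - 1(-3/35) = 47/945; a_4 = (47/945)/(22) = 47/20790

r = 1/2; a_0 = 1; a_1 = -2/5; a_2 = -3/35; a_3 = 34/945; a_4 = 47/20790


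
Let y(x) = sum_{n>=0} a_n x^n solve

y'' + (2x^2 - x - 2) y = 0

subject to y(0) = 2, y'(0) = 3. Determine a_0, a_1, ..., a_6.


Ansatz: y(x) = sum_{n>=0} a_n x^n, so y'(x) = sum_{n>=1} n a_n x^(n-1) and y''(x) = sum_{n>=2} n(n-1) a_n x^(n-2).
Substitute into P(x) y'' + Q(x) y' + R(x) y = 0 with P(x) = 1, Q(x) = 0, R(x) = 2x^2 - x - 2, and match powers of x.
Initial conditions: a_0 = 2, a_1 = 3.
Setting the coefficient of each power of x to zero and solving order by order (substituting the coefficients already found):
  x^0: 2 a_2 - 2 a_0 = 0  ->  2 a_2 = 2 a_0 = 4  ->  a_2 = 2
  x^1: 6 a_3 - 2 a_1 - a_0 = 0  ->  6 a_3 = 2 a_1 + a_0 = 8  ->  a_3 = 4/3
  x^2: 12 a_4 - 2 a_2 - a_1 + 2 a_0 = 0  ->  12 a_4 = 2 a_2 + a_1 - 2 a_0 = 3  ->  a_4 = 1/4
  x^3: 20 a_5 - 2 a_3 - a_2 + 2 a_1 = 0  ->  20 a_5 = 2 a_3 + a_2 - 2 a_1 = -4/3  ->  a_5 = -1/15
  x^4: 30 a_6 - 2 a_4 - a_3 + 2 a_2 = 0  ->  30 a_6 = 2 a_4 + a_3 - 2 a_2 = -13/6  ->  a_6 = -13/180
Truncated series: y(x) = 2 + 3 x + 2 x^2 + (4/3) x^3 + (1/4) x^4 - (1/15) x^5 - (13/180) x^6 + O(x^7).

a_0 = 2; a_1 = 3; a_2 = 2; a_3 = 4/3; a_4 = 1/4; a_5 = -1/15; a_6 = -13/180


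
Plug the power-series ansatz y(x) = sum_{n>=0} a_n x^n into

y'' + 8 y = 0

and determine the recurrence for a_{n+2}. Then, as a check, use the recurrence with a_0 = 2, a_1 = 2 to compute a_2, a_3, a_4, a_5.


Substitute y = sum_n a_n x^n into y'' + (const) y = 0.
y''(x) = sum_{n>=0} (n+2)(n+1) a_{n+2} x^n.
The ODE becomes sum_n [(n+2)(n+1) a_{n+2} + 8 a_n] x^n = 0.
Setting each coefficient to zero gives the recurrence:
  (n+2)(n+1) a_{n+2} + 8 a_n = 0,
  a_{n+2} = -8 / ((n+1)(n+2)) a_n.

Check with a_0 = 2, a_1 = 2 (apply the recurrence for n = 0, 1, 2, 3): a_0 = 2, a_1 = 2, a_2 = -8, a_3 = -8/3, a_4 = 16/3, a_5 = 16/15.

a_{n+2} = -8/((n+1)(n+2)) * a_n; check: a_0 = 2, a_1 = 2, a_2 = -8, a_3 = -8/3, a_4 = 16/3, a_5 = 16/15


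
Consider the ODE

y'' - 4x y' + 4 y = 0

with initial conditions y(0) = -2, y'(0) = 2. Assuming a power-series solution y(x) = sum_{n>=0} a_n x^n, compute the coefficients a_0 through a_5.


Ansatz: y(x) = sum_{n>=0} a_n x^n, so y'(x) = sum_{n>=1} n a_n x^(n-1) and y''(x) = sum_{n>=2} n(n-1) a_n x^(n-2).
Substitute into P(x) y'' + Q(x) y' + R(x) y = 0 with P(x) = 1, Q(x) = -4x, R(x) = 4, and match powers of x.
Initial conditions: a_0 = -2, a_1 = 2.
Setting the coefficient of each power of x to zero and solving order by order (substituting the coefficients already found):
  x^0: 2 a_2 + 4 a_0 = 0  ->  2 a_2 = -4 a_0 = 8  ->  a_2 = 4
  x^1: 6 a_3 = 0  ->  a_3 = 0
  x^2: 12 a_4 - 4 a_2 = 0  ->  12 a_4 = 4 a_2 = 16  ->  a_4 = 4/3
  x^3: 20 a_5 - 8 a_3 = 0  ->  20 a_5 = 8 a_3 = 0  ->  a_5 = 0
Truncated series: y(x) = -2 + 2 x + 4 x^2 + (4/3) x^4 + O(x^6).

a_0 = -2; a_1 = 2; a_2 = 4; a_3 = 0; a_4 = 4/3; a_5 = 0


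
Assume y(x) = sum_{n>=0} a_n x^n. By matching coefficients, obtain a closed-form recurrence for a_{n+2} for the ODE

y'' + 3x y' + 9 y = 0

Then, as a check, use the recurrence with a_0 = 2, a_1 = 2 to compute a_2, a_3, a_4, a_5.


Substitute y = sum_n a_n x^n.
y''(x) has coefficient (n+2)(n+1) a_{n+2} at x^n;
3 x y'(x) has coefficient 3 n a_n at x^n (shift);
9 y(x) has coefficient 9 a_n at x^n.
Matching x^n: (n+2)(n+1) a_{n+2} + (3n + 9) a_n = 0.
Thus a_{n+2} = (-3n - 9) / ((n+1)(n+2)) * a_n.

Check with a_0 = 2, a_1 = 2 (apply the recurrence for n = 0, 1, 2, 3): a_0 = 2, a_1 = 2, a_2 = -9, a_3 = -4, a_4 = 45/4, a_5 = 18/5.

a_(n+2) = (-3n - 9) / ((n+1)(n+2)) * a_n; check: a_0 = 2, a_1 = 2, a_2 = -9, a_3 = -4, a_4 = 45/4, a_5 = 18/5


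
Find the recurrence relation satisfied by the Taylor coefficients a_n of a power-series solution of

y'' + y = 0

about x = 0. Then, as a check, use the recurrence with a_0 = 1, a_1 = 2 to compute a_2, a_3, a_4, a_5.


Substitute y = sum_n a_n x^n into y'' + (const) y = 0.
y''(x) = sum_{n>=0} (n+2)(n+1) a_{n+2} x^n.
The ODE becomes sum_n [(n+2)(n+1) a_{n+2} + 1 a_n] x^n = 0.
Setting each coefficient to zero gives the recurrence:
  (n+2)(n+1) a_{n+2} + 1 a_n = 0,
  a_{n+2} = -1 / ((n+1)(n+2)) a_n.

Check with a_0 = 1, a_1 = 2 (apply the recurrence for n = 0, 1, 2, 3): a_0 = 1, a_1 = 2, a_2 = -1/2, a_3 = -1/3, a_4 = 1/24, a_5 = 1/60.

a_{n+2} = -1/((n+1)(n+2)) * a_n; check: a_0 = 1, a_1 = 2, a_2 = -1/2, a_3 = -1/3, a_4 = 1/24, a_5 = 1/60


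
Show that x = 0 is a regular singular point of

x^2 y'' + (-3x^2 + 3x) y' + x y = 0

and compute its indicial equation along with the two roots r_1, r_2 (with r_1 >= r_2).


Divide by x^2 to reach normal form y'' + P_1(x) y' + P_2(x) y = 0 with P_1(x) = -3 + 3/x and P_2(x) = 1/x.
x = 0 is a singular point because the y'-coefficient -3 + 3/x has a pole at x = 0 and the y-coefficient 1/x has a pole at x = 0.
It is a regular singular point because x P_1(x) = p(x) = 3 - 3x and x^2 P_2(x) = q(x) = x are polynomials, hence analytic at x = 0.
p(0) = 3,  q(0) = 0.
Indicial equation: r(r-1) + p(0) r + q(0) = 0, i.e. r^2 + (p(0) - 1) r + q(0) = 0, i.e. r^2 + 2 r = 0.
Discriminant: (2)^2 - 4(0) = 4, so r = (-2 ± 2)/2.
Solving: r_1 = 0, r_2 = -2.

indicial: r^2 + 2 r = 0; roots r_1 = 0, r_2 = -2


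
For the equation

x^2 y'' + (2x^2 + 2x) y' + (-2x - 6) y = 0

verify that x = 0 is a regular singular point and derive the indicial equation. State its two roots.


Divide by x^2 to reach normal form y'' + P_1(x) y' + P_2(x) y = 0 with P_1(x) = 2 + 2/x and P_2(x) = -2/x - 6/x^2.
x = 0 is a singular point because the y'-coefficient 2 + 2/x has a pole at x = 0 and the y-coefficient -2/x - 6/x^2 has a pole at x = 0.
It is a regular singular point because x P_1(x) = p(x) = 2x + 2 and x^2 P_2(x) = q(x) = -2x - 6 are polynomials, hence analytic at x = 0.
p(0) = 2,  q(0) = -6.
Indicial equation: r(r-1) + p(0) r + q(0) = 0, i.e. r^2 + (p(0) - 1) r + q(0) = 0, i.e. r^2 + 1 r - 6 = 0.
Discriminant: (1)^2 - 4(-6) = 25, so r = (-1 ± 5)/2.
Solving: r_1 = 2, r_2 = -3.

indicial: r^2 + 1 r - 6 = 0; roots r_1 = 2, r_2 = -3


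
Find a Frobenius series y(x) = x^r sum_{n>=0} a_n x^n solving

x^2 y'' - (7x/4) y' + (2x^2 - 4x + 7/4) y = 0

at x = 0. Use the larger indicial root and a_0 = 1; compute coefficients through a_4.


Write in Frobenius form y'' + (p(x)/x) y' + (q(x)/x^2) y = 0:
  p(x) = -7/4,  q(x) = 2x^2 - 4x + 7/4.
Indicial equation: r(r-1) + (-7/4) r + (7/4) = 0 -> roots r_1 = 7/4, r_2 = 1.
Take r = r_1 = 7/4. Let y(x) = x^r sum_{n>=0} a_n x^n with a_0 = 1.
Substitute y = x^r sum a_n x^n and match x^{r+n}. The recurrence is
  D(n) a_n - 4 a_{n-1} + 2 a_{n-2} = 0,  where D(n) = (r+n)(r+n-1) + (-7/4)(r+n) + (7/4).
  a_n = [4 a_{n-1} - 2 a_{n-2}] / D(n).
Since the indicial polynomial factors as (r - r_1)(r - r_2), D(n) = (r_1 + n - r_1)(r_1 + n - r_2) = n(n + 3/4).
Evaluating step by step (a_0 = 1):
  n = 1: D(1) = 1(1 + 3/4) = 7/4; numerator = 4(1) = 4; a_1 = (4)/(7/4) = 16/7
  n = 2: D(2) = 2(2 + 3/4) = 11/2; numerator = 4(16/7) - 2(1) = 50/7; a_2 = (50/7)/(11/2) = 100/77
  n = 3: D(3) = 3(3 + 3/4) = 45/4; numerator = 4(100/77) - 2(16/7) = 48/77; a_3 = (48/77)/(45/4) = 64/1155
  n = 4: D(4) = 4(4 + 3/4) = 19; numerator = 4(64/1155) - 2(100/77) = -392/165; a_4 = (-392/165)/(19) = -392/3135

r = 7/4; a_0 = 1; a_1 = 16/7; a_2 = 100/77; a_3 = 64/1155; a_4 = -392/3135


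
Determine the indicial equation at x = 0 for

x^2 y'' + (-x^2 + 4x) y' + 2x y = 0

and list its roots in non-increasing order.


Divide by x^2 to reach normal form y'' + P_1(x) y' + P_2(x) y = 0 with P_1(x) = -1 + 4/x and P_2(x) = 2/x.
x = 0 is a singular point because the y'-coefficient -1 + 4/x has a pole at x = 0 and the y-coefficient 2/x has a pole at x = 0.
It is a regular singular point because x P_1(x) = p(x) = 4 - x and x^2 P_2(x) = q(x) = 2x are polynomials, hence analytic at x = 0.
p(0) = 4,  q(0) = 0.
Indicial equation: r(r-1) + p(0) r + q(0) = 0, i.e. r^2 + (p(0) - 1) r + q(0) = 0, i.e. r^2 + 3 r = 0.
Discriminant: (3)^2 - 4(0) = 9, so r = (-3 ± 3)/2.
Solving: r_1 = 0, r_2 = -3.

indicial: r^2 + 3 r = 0; roots r_1 = 0, r_2 = -3


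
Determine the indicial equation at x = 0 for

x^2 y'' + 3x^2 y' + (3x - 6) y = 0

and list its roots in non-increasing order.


Divide by x^2 to reach normal form y'' + P_1(x) y' + P_2(x) y = 0 with P_1(x) = 3 and P_2(x) = 3/x - 6/x^2.
x = 0 is a singular point because the y-coefficient 3/x - 6/x^2 has a pole at x = 0.
It is a regular singular point because x P_1(x) = p(x) = 3x and x^2 P_2(x) = q(x) = 3x - 6 are polynomials, hence analytic at x = 0.
p(0) = 0,  q(0) = -6.
Indicial equation: r(r-1) + p(0) r + q(0) = 0, i.e. r^2 + (p(0) - 1) r + q(0) = 0, i.e. r^2 - 1 r - 6 = 0.
Discriminant: (-1)^2 - 4(-6) = 25, so r = (1 ± 5)/2.
Solving: r_1 = 3, r_2 = -2.

indicial: r^2 - 1 r - 6 = 0; roots r_1 = 3, r_2 = -2


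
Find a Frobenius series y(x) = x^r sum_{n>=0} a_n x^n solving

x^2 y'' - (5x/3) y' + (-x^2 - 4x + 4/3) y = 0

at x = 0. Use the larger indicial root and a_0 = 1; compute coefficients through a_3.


Write in Frobenius form y'' + (p(x)/x) y' + (q(x)/x^2) y = 0:
  p(x) = -5/3,  q(x) = -x^2 - 4x + 4/3.
Indicial equation: r(r-1) + (-5/3) r + (4/3) = 0 -> roots r_1 = 2, r_2 = 2/3.
Take r = r_1 = 2. Let y(x) = x^r sum_{n>=0} a_n x^n with a_0 = 1.
Substitute y = x^r sum a_n x^n and match x^{r+n}. The recurrence is
  D(n) a_n - 4 a_{n-1} - 1 a_{n-2} = 0,  where D(n) = (r+n)(r+n-1) + (-5/3)(r+n) + (4/3).
  a_n = [4 a_{n-1} + 1 a_{n-2}] / D(n).
Since the indicial polynomial factors as (r - r_1)(r - r_2), D(n) = (r_1 + n - r_1)(r_1 + n - r_2) = n(n + 4/3).
Evaluating step by step (a_0 = 1):
  n = 1: D(1) = 1(1 + 4/3) = 7/3; numerator = 4(1) = 4; a_1 = (4)/(7/3) = 12/7
  n = 2: D(2) = 2(2 + 4/3) = 20/3; numerator = 4(12/7) + 1(1) = 55/7; a_2 = (55/7)/(20/3) = 33/28
  n = 3: D(3) = 3(3 + 4/3) = 13; numerator = 4(33/28) + 1(12/7) = 45/7; a_3 = (45/7)/(13) = 45/91

r = 2; a_0 = 1; a_1 = 12/7; a_2 = 33/28; a_3 = 45/91


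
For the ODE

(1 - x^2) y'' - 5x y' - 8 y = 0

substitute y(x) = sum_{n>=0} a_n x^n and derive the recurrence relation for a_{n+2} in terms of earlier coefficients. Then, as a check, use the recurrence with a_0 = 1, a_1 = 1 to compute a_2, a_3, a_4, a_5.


Substitute y = sum_n a_n x^n.
(1 - 1 x^2) y'' contributes (n+2)(n+1) a_{n+2} - n(n-1) a_n at x^n.
-5 x y'(x) contributes -5 n a_n at x^n.
-8 y(x) contributes -8 a_n at x^n.
Matching x^n: (n+2)(n+1) a_{n+2} + (-n(n-1) - 5 n - 8) a_n = 0.
Thus a_{n+2} = (n(n-1) + 5 n + 8) / ((n+1)(n+2)) * a_n.

Check with a_0 = 1, a_1 = 1 (apply the recurrence for n = 0, 1, 2, 3): a_0 = 1, a_1 = 1, a_2 = 4, a_3 = 13/6, a_4 = 20/3, a_5 = 377/120.

a_(n+2) = (n(n-1) + 5 n + 8) / ((n+1)(n+2)) * a_n; check: a_0 = 1, a_1 = 1, a_2 = 4, a_3 = 13/6, a_4 = 20/3, a_5 = 377/120


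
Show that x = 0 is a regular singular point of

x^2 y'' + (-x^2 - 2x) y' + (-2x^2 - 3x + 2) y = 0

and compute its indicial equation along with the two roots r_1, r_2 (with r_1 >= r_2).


Divide by x^2 to reach normal form y'' + P_1(x) y' + P_2(x) y = 0 with P_1(x) = -1 - 2/x and P_2(x) = -2 - 3/x + 2/x^2.
x = 0 is a singular point because the y'-coefficient -1 - 2/x has a pole at x = 0 and the y-coefficient -2 - 3/x + 2/x^2 has a pole at x = 0.
It is a regular singular point because x P_1(x) = p(x) = -x - 2 and x^2 P_2(x) = q(x) = -2x^2 - 3x + 2 are polynomials, hence analytic at x = 0.
p(0) = -2,  q(0) = 2.
Indicial equation: r(r-1) + p(0) r + q(0) = 0, i.e. r^2 + (p(0) - 1) r + q(0) = 0, i.e. r^2 - 3 r + 2 = 0.
Discriminant: (-3)^2 - 4(2) = 1, so r = (3 ± 1)/2.
Solving: r_1 = 2, r_2 = 1.

indicial: r^2 - 3 r + 2 = 0; roots r_1 = 2, r_2 = 1


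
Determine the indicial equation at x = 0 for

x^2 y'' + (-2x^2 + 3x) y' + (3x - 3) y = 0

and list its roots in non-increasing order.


Divide by x^2 to reach normal form y'' + P_1(x) y' + P_2(x) y = 0 with P_1(x) = -2 + 3/x and P_2(x) = 3/x - 3/x^2.
x = 0 is a singular point because the y'-coefficient -2 + 3/x has a pole at x = 0 and the y-coefficient 3/x - 3/x^2 has a pole at x = 0.
It is a regular singular point because x P_1(x) = p(x) = 3 - 2x and x^2 P_2(x) = q(x) = 3x - 3 are polynomials, hence analytic at x = 0.
p(0) = 3,  q(0) = -3.
Indicial equation: r(r-1) + p(0) r + q(0) = 0, i.e. r^2 + (p(0) - 1) r + q(0) = 0, i.e. r^2 + 2 r - 3 = 0.
Discriminant: (2)^2 - 4(-3) = 16, so r = (-2 ± 4)/2.
Solving: r_1 = 1, r_2 = -3.

indicial: r^2 + 2 r - 3 = 0; roots r_1 = 1, r_2 = -3


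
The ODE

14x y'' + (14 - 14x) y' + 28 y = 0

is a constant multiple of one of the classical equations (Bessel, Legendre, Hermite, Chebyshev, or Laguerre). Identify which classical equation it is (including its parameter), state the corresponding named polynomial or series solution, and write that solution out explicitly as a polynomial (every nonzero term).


All three coefficients share the factor 14; dividing through by 14 gives  x y'' + (1 - x) y' + 2 y = 0.
This matches the Laguerre equation x y'' + (1 - x) y' + n y = 0 with n = 2; the polynomial solution is L_2(x).
With y = sum_k a_k x^k, matching x^k gives (k+1)k a_{k+1} + (k+1) a_{k+1} - k a_k + n a_k = 0, i.e. (k+1)^2 a_{k+1} = (k - n) a_k = (k - 2) a_k. The right side vanishes at k = 2, so the series terminates at degree 2.
Standard normalization L_n(0) = 1 gives a_0 = 1. Work upward with a_{k+1} = (k - 2) a_k / (k+1)^2:
  a_1 = (0 - 2)(1) / 1^2 = -2/1 = -2
  a_2 = (1 - 2)(-2) / 2^2 = 2/4 = 1/2
Hence L_2(x) = x^2/2 - 2 x + 1.

L_2(x); series = x^2/2 - 2 x + 1


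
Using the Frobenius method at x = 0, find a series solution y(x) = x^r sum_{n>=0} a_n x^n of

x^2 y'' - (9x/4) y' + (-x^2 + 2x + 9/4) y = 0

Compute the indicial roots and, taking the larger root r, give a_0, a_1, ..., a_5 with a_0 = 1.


Write in Frobenius form y'' + (p(x)/x) y' + (q(x)/x^2) y = 0:
  p(x) = -9/4,  q(x) = -x^2 + 2x + 9/4.
Indicial equation: r(r-1) + (-9/4) r + (9/4) = 0 -> roots r_1 = 9/4, r_2 = 1.
Take r = r_1 = 9/4. Let y(x) = x^r sum_{n>=0} a_n x^n with a_0 = 1.
Substitute y = x^r sum a_n x^n and match x^{r+n}. The recurrence is
  D(n) a_n + 2 a_{n-1} - 1 a_{n-2} = 0,  where D(n) = (r+n)(r+n-1) + (-9/4)(r+n) + (9/4).
  a_n = [-2 a_{n-1} + 1 a_{n-2}] / D(n).
Since the indicial polynomial factors as (r - r_1)(r - r_2), D(n) = (r_1 + n - r_1)(r_1 + n - r_2) = n(n + 5/4).
Evaluating step by step (a_0 = 1):
  n = 1: D(1) = 1(1 + 5/4) = 9/4; numerator = -2(1) = -2; a_1 = (-2)/(9/4) = -8/9
  n = 2: D(2) = 2(2 + 5/4) = 13/2; numerator = -2(-8/9) + 1(1) = 25/9; a_2 = (25/9)/(13/2) = 50/117
  n = 3: D(3) = 3(3 + 5/4) = 51/4; numerator = -2(50/117) + 1(-8/9) = -68/39; a_3 = (-68/39)/(51/4) = -16/117
  n = 4: D(4) = 4(4 + 5/4) = 21; numerator = -2(-16/117) + 1(50/117) = 82/117; a_4 = (82/117)/(21) = 82/2457
  n = 5: D(5) = 5(5 + 5/4) = 125/4; numerator = -2(82/2457) + 1(-16/117) = -500/2457; a_5 = (-500/2457)/(125/4) = -16/2457

r = 9/4; a_0 = 1; a_1 = -8/9; a_2 = 50/117; a_3 = -16/117; a_4 = 82/2457; a_5 = -16/2457


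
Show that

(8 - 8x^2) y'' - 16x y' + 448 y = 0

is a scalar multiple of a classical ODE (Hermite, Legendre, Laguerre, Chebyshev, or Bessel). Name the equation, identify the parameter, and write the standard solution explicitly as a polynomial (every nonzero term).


All three coefficients share the factor 8; dividing through by 8 gives  (1 - x^2) y'' - 2x y' + 56 y = 0.
This matches the Legendre equation (1 - x^2) y'' - 2x y' + n(n+1) y = 0 (note the -2x y' term) with n(n+1) = 56, so n = 7; the polynomial solution is P_7(x).
With y = sum_k a_k x^k, matching x^k gives (k+2)(k+1) a_{k+2} = [k(k+1) - n(n+1)] a_k = (k - 7)(k + 8) a_k. The right side vanishes at k = 7, so the series with the parity of 7 terminates at degree 7.
Standard normalization (P_n(1) = 1): leading coefficient (2n)!/(2^n (n!)^2) = 87178291200/(128*25401600) = 429/16, so a_7 = 429/16. Work downward with a_k = (k+1)(k+2) a_{k+2} / ((k - 7)(k + 8)):
  a_5 = (6)(7)(429/16) / ((5 - 7)(5 + 8)) = (9009/8)/(-26) = -693/16
  a_3 = (4)(5)(-693/16) / ((3 - 7)(3 + 8)) = (-3465/4)/(-44) = 315/16
  a_1 = (2)(3)(315/16) / ((1 - 7)(1 + 8)) = (945/8)/(-54) = -35/16
Hence P_7(x) = 429 x^7/16 - 693 x^5/16 + 315 x^3/16 - 35 x/16.

P_7(x); series = 429 x^7/16 - 693 x^5/16 + 315 x^3/16 - 35 x/16
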